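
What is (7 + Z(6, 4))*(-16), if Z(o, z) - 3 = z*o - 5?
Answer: -464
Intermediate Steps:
Z(o, z) = -2 + o*z (Z(o, z) = 3 + (z*o - 5) = 3 + (o*z - 5) = 3 + (-5 + o*z) = -2 + o*z)
(7 + Z(6, 4))*(-16) = (7 + (-2 + 6*4))*(-16) = (7 + (-2 + 24))*(-16) = (7 + 22)*(-16) = 29*(-16) = -464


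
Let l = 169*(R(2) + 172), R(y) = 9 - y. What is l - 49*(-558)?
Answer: 57593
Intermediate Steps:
l = 30251 (l = 169*((9 - 1*2) + 172) = 169*((9 - 2) + 172) = 169*(7 + 172) = 169*179 = 30251)
l - 49*(-558) = 30251 - 49*(-558) = 30251 - 1*(-27342) = 30251 + 27342 = 57593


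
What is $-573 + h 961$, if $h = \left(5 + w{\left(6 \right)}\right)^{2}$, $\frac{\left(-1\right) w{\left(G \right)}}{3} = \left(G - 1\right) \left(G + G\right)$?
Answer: $29430052$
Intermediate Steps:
$w{\left(G \right)} = - 6 G \left(-1 + G\right)$ ($w{\left(G \right)} = - 3 \left(G - 1\right) \left(G + G\right) = - 3 \left(-1 + G\right) 2 G = - 3 \cdot 2 G \left(-1 + G\right) = - 6 G \left(-1 + G\right)$)
$h = 30625$ ($h = \left(5 + 6 \cdot 6 \left(1 - 6\right)\right)^{2} = \left(5 + 6 \cdot 6 \left(-5\right)\right)^{2} = \left(5 - 180\right)^{2} = \left(-175\right)^{2} = 30625$)
$-573 + h 961 = -573 + 30625 \cdot 961 = -573 + 29430625 = 29430052$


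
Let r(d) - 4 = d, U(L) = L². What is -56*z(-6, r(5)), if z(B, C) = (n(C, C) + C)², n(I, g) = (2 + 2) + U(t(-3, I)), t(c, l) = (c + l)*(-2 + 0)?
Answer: -1380344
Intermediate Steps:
t(c, l) = -2*c - 2*l (t(c, l) = (c + l)*(-2) = -2*c - 2*l)
n(I, g) = 4 + (6 - 2*I)² (n(I, g) = (2 + 2) + (-2*(-3) - 2*I)² = 4 + (6 - 2*I)²)
r(d) = 4 + d
z(B, C) = (4 + C + 4*(-3 + C)²)² (z(B, C) = ((4 + 4*(-3 + C)²) + C)² = (4 + C + 4*(-3 + C)²)²)
-56*z(-6, r(5)) = -56*(4 + (4 + 5) + 4*(-3 + (4 + 5))²)² = -56*(4 + 9 + 4*(-3 + 9)²)² = -56*(4 + 9 + 4*6²)² = -56*(4 + 9 + 4*36)² = -56*(4 + 9 + 144)² = -56*157² = -56*24649 = -1380344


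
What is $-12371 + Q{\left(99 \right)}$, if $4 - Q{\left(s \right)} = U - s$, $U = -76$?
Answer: $-12192$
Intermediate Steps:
$Q{\left(s \right)} = 80 + s$ ($Q{\left(s \right)} = 4 - \left(-76 - s\right) = 4 + \left(76 + s\right) = 80 + s$)
$-12371 + Q{\left(99 \right)} = -12371 + \left(80 + 99\right) = -12371 + 179 = -12192$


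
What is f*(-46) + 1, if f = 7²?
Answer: -2253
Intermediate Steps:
f = 49
f*(-46) + 1 = 49*(-46) + 1 = -2254 + 1 = -2253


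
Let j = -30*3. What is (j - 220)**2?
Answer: 96100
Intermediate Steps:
j = -90
(j - 220)**2 = (-90 - 220)**2 = (-310)**2 = 96100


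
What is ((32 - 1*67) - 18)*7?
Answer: -371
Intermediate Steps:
((32 - 1*67) - 18)*7 = ((32 - 67) - 18)*7 = (-35 - 18)*7 = -53*7 = -371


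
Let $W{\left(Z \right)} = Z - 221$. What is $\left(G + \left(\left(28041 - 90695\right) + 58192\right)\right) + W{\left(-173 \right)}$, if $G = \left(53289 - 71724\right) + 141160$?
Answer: $117869$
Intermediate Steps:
$W{\left(Z \right)} = -221 + Z$ ($W{\left(Z \right)} = Z - 221 = -221 + Z$)
$G = 122725$ ($G = \left(53289 - 71724\right) + 141160 = -18435 + 141160 = 122725$)
$\left(G + \left(\left(28041 - 90695\right) + 58192\right)\right) + W{\left(-173 \right)} = \left(122725 + \left(\left(28041 - 90695\right) + 58192\right)\right) - 394 = \left(122725 + \left(-62654 + 58192\right)\right) - 394 = \left(122725 - 4462\right) - 394 = 118263 - 394 = 117869$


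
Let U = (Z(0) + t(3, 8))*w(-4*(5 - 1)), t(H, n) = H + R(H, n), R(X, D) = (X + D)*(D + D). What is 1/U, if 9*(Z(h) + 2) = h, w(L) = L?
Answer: -1/2832 ≈ -0.00035311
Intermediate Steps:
R(X, D) = 2*D*(D + X) (R(X, D) = (D + X)*(2*D) = 2*D*(D + X))
Z(h) = -2 + h/9
t(H, n) = H + 2*n*(H + n) (t(H, n) = H + 2*n*(n + H) = H + 2*n*(H + n))
U = -2832 (U = ((-2 + (⅑)*0) + (3 + 2*8*(3 + 8)))*(-4*(5 - 1)) = ((-2 + 0) + (3 + 2*8*11))*(-4*4) = (-2 + (3 + 176))*(-16) = (-2 + 179)*(-16) = 177*(-16) = -2832)
1/U = 1/(-2832) = -1/2832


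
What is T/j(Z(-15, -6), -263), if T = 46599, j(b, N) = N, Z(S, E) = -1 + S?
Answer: -46599/263 ≈ -177.18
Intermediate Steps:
T/j(Z(-15, -6), -263) = 46599/(-263) = 46599*(-1/263) = -46599/263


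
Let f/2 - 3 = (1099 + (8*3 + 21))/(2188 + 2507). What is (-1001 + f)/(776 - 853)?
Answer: 4669237/361515 ≈ 12.916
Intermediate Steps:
f = 30458/4695 (f = 6 + 2*((1099 + (8*3 + 21))/(2188 + 2507)) = 6 + 2*((1099 + (24 + 21))/4695) = 6 + 2*((1099 + 45)*(1/4695)) = 6 + 2*(1144*(1/4695)) = 6 + 2*(1144/4695) = 6 + 2288/4695 = 30458/4695 ≈ 6.4873)
(-1001 + f)/(776 - 853) = (-1001 + 30458/4695)/(776 - 853) = -4669237/4695/(-77) = -4669237/4695*(-1/77) = 4669237/361515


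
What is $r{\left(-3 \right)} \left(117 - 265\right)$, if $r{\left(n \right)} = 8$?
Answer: $-1184$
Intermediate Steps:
$r{\left(-3 \right)} \left(117 - 265\right) = 8 \left(117 - 265\right) = 8 \left(-148\right) = -1184$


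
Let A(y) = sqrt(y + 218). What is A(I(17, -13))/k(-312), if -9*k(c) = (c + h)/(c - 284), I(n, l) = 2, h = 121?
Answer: -10728*sqrt(55)/191 ≈ -416.55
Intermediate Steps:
A(y) = sqrt(218 + y)
k(c) = -(121 + c)/(9*(-284 + c)) (k(c) = -(c + 121)/(9*(c - 284)) = -(121 + c)/(9*(-284 + c)))
A(I(17, -13))/k(-312) = sqrt(218 + 2)/(((-121 - 1*(-312))/(9*(-284 - 312)))) = sqrt(220)/(((1/9)*(-121 + 312)/(-596))) = (2*sqrt(55))/(((1/9)*(-1/596)*191)) = (2*sqrt(55))/(-191/5364) = (2*sqrt(55))*(-5364/191) = -10728*sqrt(55)/191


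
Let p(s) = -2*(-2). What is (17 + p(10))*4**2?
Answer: 336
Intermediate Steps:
p(s) = 4
(17 + p(10))*4**2 = (17 + 4)*4**2 = 21*16 = 336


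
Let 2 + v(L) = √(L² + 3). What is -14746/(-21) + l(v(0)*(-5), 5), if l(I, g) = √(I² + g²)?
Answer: 14746/21 + 10*√(2 - √3) ≈ 707.37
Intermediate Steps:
v(L) = -2 + √(3 + L²) (v(L) = -2 + √(L² + 3) = -2 + √(3 + L²))
-14746/(-21) + l(v(0)*(-5), 5) = -14746/(-21) + √(((-2 + √(3 + 0²))*(-5))² + 5²) = -14746*(-1)/21 + √(((-2 + √(3 + 0))*(-5))² + 25) = -146*(-101/21) + √(((-2 + √3)*(-5))² + 25) = 14746/21 + √((10 - 5*√3)² + 25) = 14746/21 + √(25 + (10 - 5*√3)²)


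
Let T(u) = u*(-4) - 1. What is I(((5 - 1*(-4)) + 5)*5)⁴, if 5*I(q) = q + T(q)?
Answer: 1982119441/625 ≈ 3.1714e+6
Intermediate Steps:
T(u) = -1 - 4*u (T(u) = -4*u - 1 = -1 - 4*u)
I(q) = -⅕ - 3*q/5 (I(q) = (q + (-1 - 4*q))/5 = (-1 - 3*q)/5 = -⅕ - 3*q/5)
I(((5 - 1*(-4)) + 5)*5)⁴ = (-⅕ - 3*((5 - 1*(-4)) + 5)*5/5)⁴ = (-⅕ - 3*((5 + 4) + 5)*5/5)⁴ = (-⅕ - 3*(9 + 5)*5/5)⁴ = (-⅕ - 42*5/5)⁴ = (-⅕ - ⅗*70)⁴ = (-⅕ - 42)⁴ = (-211/5)⁴ = 1982119441/625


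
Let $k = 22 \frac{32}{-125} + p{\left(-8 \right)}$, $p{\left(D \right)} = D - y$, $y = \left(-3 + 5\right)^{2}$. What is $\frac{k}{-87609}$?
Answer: $\frac{4}{19875} \approx 0.00020126$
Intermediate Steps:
$y = 4$ ($y = 2^{2} = 4$)
$p{\left(D \right)} = -4 + D$ ($p{\left(D \right)} = D - 4 = -4 + D$)
$k = - \frac{2204}{125}$ ($k = 22 \frac{32}{-125} - 12 = 22 \cdot 32 \left(- \frac{1}{125}\right) - 12 = 22 \left(- \frac{32}{125}\right) - 12 = - \frac{704}{125} - 12 = - \frac{2204}{125} \approx -17.632$)
$\frac{k}{-87609} = - \frac{2204}{125 \left(-87609\right)} = \left(- \frac{2204}{125}\right) \left(- \frac{1}{87609}\right) = \frac{4}{19875}$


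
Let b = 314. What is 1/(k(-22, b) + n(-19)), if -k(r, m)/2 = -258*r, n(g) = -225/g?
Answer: -19/215463 ≈ -8.8182e-5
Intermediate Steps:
k(r, m) = 516*r (k(r, m) = -(-516)*r = 516*r)
1/(k(-22, b) + n(-19)) = 1/(516*(-22) - 225/(-19)) = 1/(-11352 - 225*(-1/19)) = 1/(-11352 + 225/19) = 1/(-215463/19) = -19/215463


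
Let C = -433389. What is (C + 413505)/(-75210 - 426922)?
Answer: 4971/125533 ≈ 0.039599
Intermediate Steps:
(C + 413505)/(-75210 - 426922) = (-433389 + 413505)/(-75210 - 426922) = -19884/(-502132) = -19884*(-1/502132) = 4971/125533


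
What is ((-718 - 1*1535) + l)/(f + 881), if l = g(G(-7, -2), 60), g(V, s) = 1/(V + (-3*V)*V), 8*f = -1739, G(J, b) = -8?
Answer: -450601/132725 ≈ -3.3950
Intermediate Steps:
f = -1739/8 (f = (⅛)*(-1739) = -1739/8 ≈ -217.38)
g(V, s) = 1/(V - 3*V²)
l = -1/200 (l = -1/(-8*(-1 + 3*(-8))) = -1*(-⅛)/(-1 - 24) = -1*(-⅛)/(-25) = -1*(-⅛)*(-1/25) = -1/200 ≈ -0.0050000)
((-718 - 1*1535) + l)/(f + 881) = ((-718 - 1*1535) - 1/200)/(-1739/8 + 881) = ((-718 - 1535) - 1/200)/(5309/8) = (-2253 - 1/200)*(8/5309) = -450601/200*8/5309 = -450601/132725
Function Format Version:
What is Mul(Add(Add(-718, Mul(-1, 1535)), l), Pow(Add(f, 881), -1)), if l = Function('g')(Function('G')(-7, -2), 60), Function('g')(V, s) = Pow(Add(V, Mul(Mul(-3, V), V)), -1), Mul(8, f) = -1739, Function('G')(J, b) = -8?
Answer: Rational(-450601, 132725) ≈ -3.3950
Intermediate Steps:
f = Rational(-1739, 8) (f = Mul(Rational(1, 8), -1739) = Rational(-1739, 8) ≈ -217.38)
Function('g')(V, s) = Pow(Add(V, Mul(-3, Pow(V, 2))), -1)
l = Rational(-1, 200) (l = Mul(-1, Pow(-8, -1), Pow(Add(-1, Mul(3, -8)), -1)) = Mul(-1, Rational(-1, 8), Pow(Add(-1, -24), -1)) = Mul(-1, Rational(-1, 8), Pow(-25, -1)) = Mul(-1, Rational(-1, 8), Rational(-1, 25)) = Rational(-1, 200) ≈ -0.0050000)
Mul(Add(Add(-718, Mul(-1, 1535)), l), Pow(Add(f, 881), -1)) = Mul(Add(Add(-718, Mul(-1, 1535)), Rational(-1, 200)), Pow(Add(Rational(-1739, 8), 881), -1)) = Mul(Add(Add(-718, -1535), Rational(-1, 200)), Pow(Rational(5309, 8), -1)) = Mul(Add(-2253, Rational(-1, 200)), Rational(8, 5309)) = Mul(Rational(-450601, 200), Rational(8, 5309)) = Rational(-450601, 132725)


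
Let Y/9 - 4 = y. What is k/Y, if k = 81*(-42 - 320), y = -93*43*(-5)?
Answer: -3258/19999 ≈ -0.16291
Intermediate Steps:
y = 19995 (y = -3999*(-5) = 19995)
Y = 179991 (Y = 36 + 9*19995 = 36 + 179955 = 179991)
k = -29322 (k = 81*(-362) = -29322)
k/Y = -29322/179991 = -29322*1/179991 = -3258/19999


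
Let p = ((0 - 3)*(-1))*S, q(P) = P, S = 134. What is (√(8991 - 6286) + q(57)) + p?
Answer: 459 + √2705 ≈ 511.01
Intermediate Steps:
p = 402 (p = ((0 - 3)*(-1))*134 = -3*(-1)*134 = 3*134 = 402)
(√(8991 - 6286) + q(57)) + p = (√(8991 - 6286) + 57) + 402 = (√2705 + 57) + 402 = (57 + √2705) + 402 = 459 + √2705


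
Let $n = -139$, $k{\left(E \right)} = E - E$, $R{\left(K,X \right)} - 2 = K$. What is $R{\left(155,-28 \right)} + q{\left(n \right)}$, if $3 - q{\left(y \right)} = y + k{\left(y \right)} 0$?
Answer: $299$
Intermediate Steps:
$R{\left(K,X \right)} = 2 + K$
$k{\left(E \right)} = 0$
$q{\left(y \right)} = 3 - y$ ($q{\left(y \right)} = 3 - \left(y + 0 \cdot 0\right) = 3 - \left(y + 0\right) = 3 - y$)
$R{\left(155,-28 \right)} + q{\left(n \right)} = \left(2 + 155\right) + \left(3 - -139\right) = 157 + \left(3 + 139\right) = 157 + 142 = 299$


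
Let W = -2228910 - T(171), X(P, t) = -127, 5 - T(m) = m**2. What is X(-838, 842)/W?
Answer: 127/2199674 ≈ 5.7736e-5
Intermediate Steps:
T(m) = 5 - m**2
W = -2199674 (W = -2228910 - (5 - 1*171**2) = -2228910 - (5 - 1*29241) = -2228910 - (5 - 29241) = -2228910 - 1*(-29236) = -2228910 + 29236 = -2199674)
X(-838, 842)/W = -127/(-2199674) = -127*(-1/2199674) = 127/2199674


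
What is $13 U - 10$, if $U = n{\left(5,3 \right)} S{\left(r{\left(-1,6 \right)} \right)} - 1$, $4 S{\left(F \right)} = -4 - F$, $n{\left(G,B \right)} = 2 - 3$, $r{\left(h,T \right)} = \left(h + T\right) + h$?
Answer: $3$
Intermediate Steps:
$r{\left(h,T \right)} = T + 2 h$ ($r{\left(h,T \right)} = \left(T + h\right) + h = T + 2 h$)
$n{\left(G,B \right)} = -1$
$S{\left(F \right)} = -1 - \frac{F}{4}$ ($S{\left(F \right)} = \frac{-4 - F}{4} = -1 - \frac{F}{4}$)
$U = 1$ ($U = - (-1 - \frac{6 + 2 \left(-1\right)}{4}) - 1 = - (-1 - \frac{6 - 2}{4}) - 1 = - (-1 - 1) - 1 = \left(-1\right) \left(-2\right) - 1 = 2 - 1 = 1$)
$13 U - 10 = 13 \cdot 1 - 10 = 13 - 10 = 3$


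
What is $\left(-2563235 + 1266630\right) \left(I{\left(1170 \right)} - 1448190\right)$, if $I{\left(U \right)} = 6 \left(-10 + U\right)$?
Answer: $1868706024150$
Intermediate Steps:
$I{\left(U \right)} = -60 + 6 U$
$\left(-2563235 + 1266630\right) \left(I{\left(1170 \right)} - 1448190\right) = \left(-2563235 + 1266630\right) \left(\left(-60 + 6 \cdot 1170\right) - 1448190\right) = - 1296605 \left(\left(-60 + 7020\right) - 1448190\right) = - 1296605 \left(6960 - 1448190\right) = \left(-1296605\right) \left(-1441230\right) = 1868706024150$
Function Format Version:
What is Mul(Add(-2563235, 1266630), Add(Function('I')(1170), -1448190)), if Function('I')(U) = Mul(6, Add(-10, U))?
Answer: 1868706024150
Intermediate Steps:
Function('I')(U) = Add(-60, Mul(6, U))
Mul(Add(-2563235, 1266630), Add(Function('I')(1170), -1448190)) = Mul(Add(-2563235, 1266630), Add(Add(-60, Mul(6, 1170)), -1448190)) = Mul(-1296605, Add(Add(-60, 7020), -1448190)) = Mul(-1296605, Add(6960, -1448190)) = Mul(-1296605, -1441230) = 1868706024150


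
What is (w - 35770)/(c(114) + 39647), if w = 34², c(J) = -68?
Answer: -11538/13193 ≈ -0.87455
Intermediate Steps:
w = 1156
(w - 35770)/(c(114) + 39647) = (1156 - 35770)/(-68 + 39647) = -34614/39579 = -34614*1/39579 = -11538/13193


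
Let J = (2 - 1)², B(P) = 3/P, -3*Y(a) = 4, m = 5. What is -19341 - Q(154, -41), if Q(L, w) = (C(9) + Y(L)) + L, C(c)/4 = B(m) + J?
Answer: -292501/15 ≈ -19500.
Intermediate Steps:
Y(a) = -4/3 (Y(a) = -⅓*4 = -4/3)
J = 1 (J = 1² = 1)
C(c) = 32/5 (C(c) = 4*(3/5 + 1) = 4*(3*(⅕) + 1) = 4*(⅗ + 1) = 4*(8/5) = 32/5)
Q(L, w) = 76/15 + L (Q(L, w) = (32/5 - 4/3) + L = 76/15 + L)
-19341 - Q(154, -41) = -19341 - (76/15 + 154) = -19341 - 1*2386/15 = -19341 - 2386/15 = -292501/15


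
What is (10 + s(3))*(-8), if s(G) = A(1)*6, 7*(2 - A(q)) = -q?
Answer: -1280/7 ≈ -182.86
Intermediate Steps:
A(q) = 2 + q/7 (A(q) = 2 - (-1)*q/7 = 2 + q/7)
s(G) = 90/7 (s(G) = (2 + (⅐)*1)*6 = (2 + ⅐)*6 = (15/7)*6 = 90/7)
(10 + s(3))*(-8) = (10 + 90/7)*(-8) = (160/7)*(-8) = -1280/7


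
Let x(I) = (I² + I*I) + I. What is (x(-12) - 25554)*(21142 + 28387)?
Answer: -1251994062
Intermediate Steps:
x(I) = I + 2*I² (x(I) = (I² + I²) + I = 2*I² + I = I + 2*I²)
(x(-12) - 25554)*(21142 + 28387) = (-12*(1 + 2*(-12)) - 25554)*(21142 + 28387) = (-12*(1 - 24) - 25554)*49529 = (-12*(-23) - 25554)*49529 = (276 - 25554)*49529 = -25278*49529 = -1251994062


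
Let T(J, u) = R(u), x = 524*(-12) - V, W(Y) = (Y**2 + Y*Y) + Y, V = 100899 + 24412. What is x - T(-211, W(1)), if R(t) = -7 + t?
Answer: -131595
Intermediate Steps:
V = 125311
W(Y) = Y + 2*Y**2 (W(Y) = (Y**2 + Y**2) + Y = 2*Y**2 + Y = Y + 2*Y**2)
x = -131599 (x = 524*(-12) - 1*125311 = -6288 - 125311 = -131599)
T(J, u) = -7 + u
x - T(-211, W(1)) = -131599 - (-7 + 1*(1 + 2*1)) = -131599 - (-7 + 1*(1 + 2)) = -131599 - (-7 + 1*3) = -131599 - (-7 + 3) = -131599 - 1*(-4) = -131599 + 4 = -131595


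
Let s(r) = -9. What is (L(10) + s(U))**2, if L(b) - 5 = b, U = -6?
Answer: 36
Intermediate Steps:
L(b) = 5 + b
(L(10) + s(U))**2 = ((5 + 10) - 9)**2 = (15 - 9)**2 = 6**2 = 36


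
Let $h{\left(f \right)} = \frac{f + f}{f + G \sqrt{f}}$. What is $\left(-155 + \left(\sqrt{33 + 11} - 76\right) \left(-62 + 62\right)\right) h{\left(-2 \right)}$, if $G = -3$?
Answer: $- \frac{620}{11} + \frac{930 i \sqrt{2}}{11} \approx -56.364 + 119.57 i$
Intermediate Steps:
$h{\left(f \right)} = \frac{2 f}{f - 3 \sqrt{f}}$ ($h{\left(f \right)} = \frac{f + f}{f - 3 \sqrt{f}} = \frac{2 f}{f - 3 \sqrt{f}}$)
$\left(-155 + \left(\sqrt{33 + 11} - 76\right) \left(-62 + 62\right)\right) h{\left(-2 \right)} = \left(-155 + \left(\sqrt{33 + 11} - 76\right) \left(-62 + 62\right)\right) 2 \left(-2\right) \frac{1}{-2 - 3 \sqrt{-2}} = \left(-155 + \left(\sqrt{44} - 76\right) 0\right) 2 \left(-2\right) \frac{1}{-2 - 3 i \sqrt{2}} = \left(-155 + \left(2 \sqrt{11} - 76\right) 0\right) 2 \left(-2\right) \frac{1}{-2 - 3 i \sqrt{2}} = \left(-155 + \left(-76 + 2 \sqrt{11}\right) 0\right) \left(- \frac{4}{-2 - 3 i \sqrt{2}}\right) = \left(-155 + 0\right) \left(- \frac{4}{-2 - 3 i \sqrt{2}}\right) = - 155 \left(- \frac{4}{-2 - 3 i \sqrt{2}}\right) = \frac{620}{-2 - 3 i \sqrt{2}}$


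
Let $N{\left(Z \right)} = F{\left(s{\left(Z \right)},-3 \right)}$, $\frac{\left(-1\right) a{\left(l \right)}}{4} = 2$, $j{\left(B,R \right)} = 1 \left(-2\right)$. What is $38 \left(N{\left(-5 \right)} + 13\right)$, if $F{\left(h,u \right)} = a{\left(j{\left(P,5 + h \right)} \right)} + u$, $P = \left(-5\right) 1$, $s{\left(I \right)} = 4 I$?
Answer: $76$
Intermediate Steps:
$P = -5$
$j{\left(B,R \right)} = -2$
$a{\left(l \right)} = -8$ ($a{\left(l \right)} = \left(-4\right) 2 = -8$)
$F{\left(h,u \right)} = -8 + u$
$N{\left(Z \right)} = -11$ ($N{\left(Z \right)} = -8 - 3 = -11$)
$38 \left(N{\left(-5 \right)} + 13\right) = 38 \left(-11 + 13\right) = 38 \cdot 2 = 76$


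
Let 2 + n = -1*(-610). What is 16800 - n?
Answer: 16192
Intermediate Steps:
n = 608 (n = -2 - 1*(-610) = -2 + 610 = 608)
16800 - n = 16800 - 1*608 = 16800 - 608 = 16192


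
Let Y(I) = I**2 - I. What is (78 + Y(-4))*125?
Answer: 12250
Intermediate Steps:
(78 + Y(-4))*125 = (78 - 4*(-1 - 4))*125 = (78 - 4*(-5))*125 = (78 + 20)*125 = 98*125 = 12250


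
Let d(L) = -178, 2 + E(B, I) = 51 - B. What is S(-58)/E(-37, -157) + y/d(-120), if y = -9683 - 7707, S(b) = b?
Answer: 371304/3827 ≈ 97.022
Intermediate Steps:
E(B, I) = 49 - B (E(B, I) = -2 + (51 - B) = 49 - B)
y = -17390
S(-58)/E(-37, -157) + y/d(-120) = -58/(49 - 1*(-37)) - 17390/(-178) = -58/(49 + 37) - 17390*(-1/178) = -58/86 + 8695/89 = -58*1/86 + 8695/89 = -29/43 + 8695/89 = 371304/3827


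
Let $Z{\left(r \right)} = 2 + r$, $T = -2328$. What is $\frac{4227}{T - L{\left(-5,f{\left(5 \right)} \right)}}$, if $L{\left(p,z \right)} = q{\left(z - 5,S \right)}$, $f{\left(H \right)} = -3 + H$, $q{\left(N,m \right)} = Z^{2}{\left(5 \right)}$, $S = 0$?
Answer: $- \frac{4227}{2377} \approx -1.7783$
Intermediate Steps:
$q{\left(N,m \right)} = 49$ ($q{\left(N,m \right)} = \left(2 + 5\right)^{2} = 7^{2} = 49$)
$L{\left(p,z \right)} = 49$
$\frac{4227}{T - L{\left(-5,f{\left(5 \right)} \right)}} = \frac{4227}{-2328 - 49} = \frac{4227}{-2377} = 4227 \left(- \frac{1}{2377}\right) = - \frac{4227}{2377}$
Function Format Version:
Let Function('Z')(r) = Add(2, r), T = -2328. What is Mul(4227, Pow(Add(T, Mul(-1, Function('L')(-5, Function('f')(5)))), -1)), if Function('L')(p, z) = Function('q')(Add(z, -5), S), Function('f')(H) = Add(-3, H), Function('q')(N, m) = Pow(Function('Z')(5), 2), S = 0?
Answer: Rational(-4227, 2377) ≈ -1.7783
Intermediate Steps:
Function('q')(N, m) = 49 (Function('q')(N, m) = Pow(Add(2, 5), 2) = Pow(7, 2) = 49)
Function('L')(p, z) = 49
Mul(4227, Pow(Add(T, Mul(-1, Function('L')(-5, Function('f')(5)))), -1)) = Mul(4227, Pow(Add(-2328, Mul(-1, 49)), -1)) = Mul(4227, Pow(Add(-2328, -49), -1)) = Mul(4227, Pow(-2377, -1)) = Mul(4227, Rational(-1, 2377)) = Rational(-4227, 2377)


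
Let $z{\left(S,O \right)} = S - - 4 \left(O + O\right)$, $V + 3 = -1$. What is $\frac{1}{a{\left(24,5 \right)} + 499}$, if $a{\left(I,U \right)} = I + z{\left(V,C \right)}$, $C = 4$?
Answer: $\frac{1}{551} \approx 0.0018149$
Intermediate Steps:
$V = -4$ ($V = -3 - 1 = -4$)
$z{\left(S,O \right)} = S + 8 O$ ($z{\left(S,O \right)} = S - - 4 \cdot 2 O = S - - 8 O = S + 8 O$)
$a{\left(I,U \right)} = 28 + I$ ($a{\left(I,U \right)} = I + \left(-4 + 8 \cdot 4\right) = I + \left(-4 + 32\right) = I + 28 = 28 + I$)
$\frac{1}{a{\left(24,5 \right)} + 499} = \frac{1}{\left(28 + 24\right) + 499} = \frac{1}{52 + 499} = \frac{1}{551}$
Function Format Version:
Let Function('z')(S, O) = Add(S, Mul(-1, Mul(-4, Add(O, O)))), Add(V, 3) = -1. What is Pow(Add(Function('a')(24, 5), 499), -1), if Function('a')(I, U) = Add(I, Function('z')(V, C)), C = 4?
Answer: Rational(1, 551) ≈ 0.0018149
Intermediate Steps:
V = -4 (V = Add(-3, -1) = -4)
Function('z')(S, O) = Add(S, Mul(8, O)) (Function('z')(S, O) = Add(S, Mul(-1, Mul(-4, Mul(2, O)))) = Add(S, Mul(-1, Mul(-8, O))) = Add(S, Mul(8, O)))
Function('a')(I, U) = Add(28, I) (Function('a')(I, U) = Add(I, Add(-4, Mul(8, 4))) = Add(I, Add(-4, 32)) = Add(I, 28) = Add(28, I))
Pow(Add(Function('a')(24, 5), 499), -1) = Pow(Add(Add(28, 24), 499), -1) = Pow(Add(52, 499), -1) = Pow(551, -1) = Rational(1, 551)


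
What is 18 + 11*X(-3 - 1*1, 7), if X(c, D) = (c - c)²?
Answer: 18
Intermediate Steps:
X(c, D) = 0 (X(c, D) = 0² = 0)
18 + 11*X(-3 - 1*1, 7) = 18 + 11*0 = 18 + 0 = 18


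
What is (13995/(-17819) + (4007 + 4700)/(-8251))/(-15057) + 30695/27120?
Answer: 4530557524190353/4002458075262864 ≈ 1.1319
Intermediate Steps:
(13995/(-17819) + (4007 + 4700)/(-8251))/(-15057) + 30695/27120 = (13995*(-1/17819) + 8707*(-1/8251))*(-1/15057) + 30695*(1/27120) = (-13995/17819 - 8707/8251)*(-1/15057) + 6139/5424 = -270622778/147024569*(-1/15057) + 6139/5424 = 270622778/2213748935433 + 6139/5424 = 4530557524190353/4002458075262864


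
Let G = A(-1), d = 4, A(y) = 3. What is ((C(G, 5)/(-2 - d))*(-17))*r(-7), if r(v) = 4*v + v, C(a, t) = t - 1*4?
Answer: -595/6 ≈ -99.167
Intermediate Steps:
G = 3
C(a, t) = -4 + t (C(a, t) = t - 4 = -4 + t)
r(v) = 5*v
((C(G, 5)/(-2 - d))*(-17))*r(-7) = (((-4 + 5)/(-2 - 1*4))*(-17))*(5*(-7)) = ((1/(-2 - 4))*(-17))*(-35) = ((1/(-6))*(-17))*(-35) = ((1*(-⅙))*(-17))*(-35) = -⅙*(-17)*(-35) = (17/6)*(-35) = -595/6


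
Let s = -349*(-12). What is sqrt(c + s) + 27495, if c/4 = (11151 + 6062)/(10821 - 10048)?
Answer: 27495 + 8*sqrt(39932407)/773 ≈ 27560.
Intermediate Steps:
s = 4188
c = 68852/773 (c = 4*((11151 + 6062)/(10821 - 10048)) = 4*(17213/773) = 68852/773 ≈ 89.071)
sqrt(c + s) + 27495 = sqrt(68852/773 + 4188) + 27495 = sqrt(3306176/773) + 27495 = 8*sqrt(39932407)/773 + 27495 = 27495 + 8*sqrt(39932407)/773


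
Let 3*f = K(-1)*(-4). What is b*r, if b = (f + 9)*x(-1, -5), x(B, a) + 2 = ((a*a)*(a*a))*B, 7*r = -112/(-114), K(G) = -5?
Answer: -4136/3 ≈ -1378.7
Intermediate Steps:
r = 8/57 (r = (-112/(-114))/7 = (-112*(-1/114))/7 = (⅐)*(56/57) = 8/57 ≈ 0.14035)
f = 20/3 (f = (-5*(-4))/3 = (⅓)*20 = 20/3 ≈ 6.6667)
x(B, a) = -2 + B*a⁴ (x(B, a) = -2 + ((a*a)*(a*a))*B = -2 + (a²*a²)*B = -2 + a⁴*B = -2 + B*a⁴)
b = -9823 (b = (20/3 + 9)*(-2 - 1*(-5)⁴) = 47*(-2 - 1*625)/3 = 47*(-2 - 625)/3 = (47/3)*(-627) = -9823)
b*r = -9823*8/57 = -4136/3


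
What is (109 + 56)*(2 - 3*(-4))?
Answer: 2310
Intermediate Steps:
(109 + 56)*(2 - 3*(-4)) = 165*(2 + 12) = 165*14 = 2310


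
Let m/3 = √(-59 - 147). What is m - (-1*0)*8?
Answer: 3*I*√206 ≈ 43.058*I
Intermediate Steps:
m = 3*I*√206 (m = 3*√(-59 - 147) = 3*√(-206) = 3*(I*√206) = 3*I*√206 ≈ 43.058*I)
m - (-1*0)*8 = 3*I*√206 - (-1*0)*8 = 3*I*√206 - 0*8 = 3*I*√206 - 1*0 = 3*I*√206 + 0 = 3*I*√206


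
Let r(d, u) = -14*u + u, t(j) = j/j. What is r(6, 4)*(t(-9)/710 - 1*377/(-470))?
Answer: -697164/16685 ≈ -41.784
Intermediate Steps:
t(j) = 1
r(d, u) = -13*u
r(6, 4)*(t(-9)/710 - 1*377/(-470)) = (-13*4)*(1/710 - 1*377/(-470)) = -52*(1*(1/710) - 377*(-1/470)) = -52*(1/710 + 377/470) = -52*13407/16685 = -697164/16685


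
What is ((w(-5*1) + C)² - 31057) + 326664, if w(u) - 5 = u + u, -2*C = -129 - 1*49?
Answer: 302663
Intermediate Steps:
C = 89 (C = -(-129 - 1*49)/2 = -(-129 - 49)/2 = -½*(-178) = 89)
w(u) = 5 + 2*u (w(u) = 5 + (u + u) = 5 + 2*u)
((w(-5*1) + C)² - 31057) + 326664 = (((5 + 2*(-5*1)) + 89)² - 31057) + 326664 = (((5 + 2*(-5)) + 89)² - 31057) + 326664 = (((5 - 10) + 89)² - 31057) + 326664 = ((-5 + 89)² - 31057) + 326664 = (84² - 31057) + 326664 = (7056 - 31057) + 326664 = -24001 + 326664 = 302663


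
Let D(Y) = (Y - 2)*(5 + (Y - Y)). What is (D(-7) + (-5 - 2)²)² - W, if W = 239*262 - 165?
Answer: -62437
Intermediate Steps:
D(Y) = -10 + 5*Y (D(Y) = (-2 + Y)*(5 + 0) = (-2 + Y)*5 = -10 + 5*Y)
W = 62453 (W = 62618 - 165 = 62453)
(D(-7) + (-5 - 2)²)² - W = ((-10 + 5*(-7)) + (-5 - 2)²)² - 1*62453 = ((-10 - 35) + (-7)²)² - 62453 = (-45 + 49)² - 62453 = 4² - 62453 = 16 - 62453 = -62437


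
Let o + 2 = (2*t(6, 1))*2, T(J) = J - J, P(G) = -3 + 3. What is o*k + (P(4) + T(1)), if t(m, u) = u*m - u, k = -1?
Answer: -18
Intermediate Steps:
P(G) = 0
T(J) = 0
t(m, u) = -u + m*u (t(m, u) = m*u - u = -u + m*u)
o = 18 (o = -2 + (2*(1*(-1 + 6)))*2 = -2 + (2*(1*5))*2 = -2 + (2*5)*2 = -2 + 10*2 = -2 + 20 = 18)
o*k + (P(4) + T(1)) = 18*(-1) + (0 + 0) = -18 + 0 = -18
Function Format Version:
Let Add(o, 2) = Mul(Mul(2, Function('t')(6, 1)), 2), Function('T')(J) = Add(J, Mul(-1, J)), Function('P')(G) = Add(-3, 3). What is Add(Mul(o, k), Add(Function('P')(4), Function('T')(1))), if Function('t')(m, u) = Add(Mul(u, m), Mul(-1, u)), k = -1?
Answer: -18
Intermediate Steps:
Function('P')(G) = 0
Function('T')(J) = 0
Function('t')(m, u) = Add(Mul(-1, u), Mul(m, u)) (Function('t')(m, u) = Add(Mul(m, u), Mul(-1, u)) = Add(Mul(-1, u), Mul(m, u)))
o = 18 (o = Add(-2, Mul(Mul(2, Mul(1, Add(-1, 6))), 2)) = Add(-2, Mul(Mul(2, Mul(1, 5)), 2)) = Add(-2, Mul(Mul(2, 5), 2)) = Add(-2, Mul(10, 2)) = Add(-2, 20) = 18)
Add(Mul(o, k), Add(Function('P')(4), Function('T')(1))) = Add(Mul(18, -1), Add(0, 0)) = Add(-18, 0) = -18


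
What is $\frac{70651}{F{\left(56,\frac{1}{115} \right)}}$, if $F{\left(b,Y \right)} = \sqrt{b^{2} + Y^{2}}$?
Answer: $\frac{8124865 \sqrt{41473601}}{41473601} \approx 1261.6$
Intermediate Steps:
$F{\left(b,Y \right)} = \sqrt{Y^{2} + b^{2}}$
$\frac{70651}{F{\left(56,\frac{1}{115} \right)}} = \frac{70651}{\sqrt{\left(\frac{1}{115}\right)^{2} + 56^{2}}} = \frac{70651}{\sqrt{\left(\frac{1}{115}\right)^{2} + 3136}} = \frac{70651}{\sqrt{\frac{1}{13225} + 3136}} = \frac{70651}{\sqrt{\frac{41473601}{13225}}} = \frac{70651}{\frac{1}{115} \sqrt{41473601}} = 70651 \frac{115 \sqrt{41473601}}{41473601} = \frac{8124865 \sqrt{41473601}}{41473601}$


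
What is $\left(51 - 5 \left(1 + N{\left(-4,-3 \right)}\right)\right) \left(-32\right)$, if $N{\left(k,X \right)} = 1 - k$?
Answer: $-672$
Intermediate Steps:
$\left(51 - 5 \left(1 + N{\left(-4,-3 \right)}\right)\right) \left(-32\right) = \left(51 - 5 \left(1 + \left(1 - -4\right)\right)\right) \left(-32\right) = \left(51 - 5 \left(1 + \left(1 + 4\right)\right)\right) \left(-32\right) = \left(51 - 5 \left(1 + 5\right)\right) \left(-32\right) = \left(51 - 30\right) \left(-32\right) = 21 \left(-32\right) = -672$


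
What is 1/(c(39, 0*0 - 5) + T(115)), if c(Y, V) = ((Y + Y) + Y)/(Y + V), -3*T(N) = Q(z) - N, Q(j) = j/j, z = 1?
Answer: 34/1409 ≈ 0.024131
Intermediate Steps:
Q(j) = 1
T(N) = -1/3 + N/3 (T(N) = -(1 - N)/3 = -1/3 + N/3)
c(Y, V) = 3*Y/(V + Y) (c(Y, V) = (2*Y + Y)/(V + Y) = (3*Y)/(V + Y) = 3*Y/(V + Y))
1/(c(39, 0*0 - 5) + T(115)) = 1/(3*39/((0*0 - 5) + 39) + (-1/3 + (1/3)*115)) = 1/(3*39/((0 - 5) + 39) + (-1/3 + 115/3)) = 1/(3*39/(-5 + 39) + 38) = 1/(3*39/34 + 38) = 1/(3*39*(1/34) + 38) = 1/(117/34 + 38) = 1/(1409/34) = 34/1409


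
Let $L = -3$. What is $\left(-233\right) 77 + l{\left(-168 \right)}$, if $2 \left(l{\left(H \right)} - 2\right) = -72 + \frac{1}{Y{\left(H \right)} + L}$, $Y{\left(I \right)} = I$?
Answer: $- \frac{6147451}{342} \approx -17975.0$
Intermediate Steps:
$l{\left(H \right)} = -34 + \frac{1}{2 \left(-3 + H\right)}$ ($l{\left(H \right)} = 2 + \frac{-72 + \frac{1}{H - 3}}{2} = 2 + \frac{-72 + \frac{1}{-3 + H}}{2} = 2 - \left(36 - \frac{1}{2 \left(-3 + H\right)}\right) = -34 + \frac{1}{2 \left(-3 + H\right)}$)
$\left(-233\right) 77 + l{\left(-168 \right)} = \left(-233\right) 77 + \frac{205 - -11424}{2 \left(-3 - 168\right)} = -17941 + \frac{205 + 11424}{2 \left(-171\right)} = -17941 + \frac{1}{2} \left(- \frac{1}{171}\right) 11629 = -17941 - \frac{11629}{342} = - \frac{6147451}{342}$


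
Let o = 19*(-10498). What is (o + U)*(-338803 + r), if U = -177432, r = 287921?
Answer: 19177120508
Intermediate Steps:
o = -199462
(o + U)*(-338803 + r) = (-199462 - 177432)*(-338803 + 287921) = -376894*(-50882) = 19177120508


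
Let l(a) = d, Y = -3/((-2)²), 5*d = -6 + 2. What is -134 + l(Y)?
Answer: -674/5 ≈ -134.80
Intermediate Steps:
d = -⅘ (d = (-6 + 2)/5 = (⅕)*(-4) = -⅘ ≈ -0.80000)
Y = -¾ (Y = -3/4 = -3*¼ = -¾ ≈ -0.75000)
l(a) = -⅘
-134 + l(Y) = -134 - ⅘ = -674/5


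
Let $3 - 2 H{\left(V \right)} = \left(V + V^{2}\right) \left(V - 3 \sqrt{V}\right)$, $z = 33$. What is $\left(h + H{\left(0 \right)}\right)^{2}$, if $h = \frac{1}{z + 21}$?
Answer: $\frac{1681}{729} \approx 2.3059$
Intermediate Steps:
$h = \frac{1}{54}$ ($h = \frac{1}{33 + 21} = \frac{1}{54} \approx 0.018519$)
$H{\left(V \right)} = \frac{3}{2} - \frac{\left(V + V^{2}\right) \left(V - 3 \sqrt{V}\right)}{2}$
$\left(h + H{\left(0 \right)}\right)^{2} = \left(\frac{1}{54} + \left(\frac{3}{2} - \frac{0^{2}}{2} - \frac{0^{3}}{2} + \frac{3 \cdot 0^{\frac{3}{2}}}{2} + \frac{3 \cdot 0^{\frac{5}{2}}}{2}\right)\right)^{2} = \left(\frac{1}{54} + \left(\frac{3}{2} - 0 - 0 + \frac{3}{2} \cdot 0 + \frac{3}{2} \cdot 0\right)\right)^{2} = \left(\frac{1}{54} + \left(\frac{3}{2} + 0 + 0 + 0 + 0\right)\right)^{2} = \left(\frac{1}{54} + \frac{3}{2}\right)^{2} = \left(\frac{41}{27}\right)^{2} = \frac{1681}{729}$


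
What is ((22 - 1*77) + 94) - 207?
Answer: -168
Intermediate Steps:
((22 - 1*77) + 94) - 207 = ((22 - 77) + 94) - 207 = (-55 + 94) - 207 = 39 - 207 = -168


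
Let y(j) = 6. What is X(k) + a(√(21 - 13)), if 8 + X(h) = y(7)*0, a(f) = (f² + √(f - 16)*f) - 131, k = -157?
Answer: -131 + 4*I*√(8 - √2) ≈ -131.0 + 10.265*I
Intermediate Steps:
a(f) = -131 + f² + f*√(-16 + f) (a(f) = (f² + √(-16 + f)*f) - 131 = (f² + f*√(-16 + f)) - 131 = -131 + f² + f*√(-16 + f))
X(h) = -8 (X(h) = -8 + 6*0 = -8 + 0 = -8)
X(k) + a(√(21 - 13)) = -8 + (-131 + (√(21 - 13))² + √(21 - 13)*√(-16 + √(21 - 13))) = -8 + (-131 + (√8)² + √8*√(-16 + √8)) = -8 + (-131 + (2*√2)² + (2*√2)*√(-16 + 2*√2)) = -8 + (-131 + 8 + 2*√2*√(-16 + 2*√2)) = -8 + (-123 + 2*√2*√(-16 + 2*√2)) = -131 + 2*√2*√(-16 + 2*√2)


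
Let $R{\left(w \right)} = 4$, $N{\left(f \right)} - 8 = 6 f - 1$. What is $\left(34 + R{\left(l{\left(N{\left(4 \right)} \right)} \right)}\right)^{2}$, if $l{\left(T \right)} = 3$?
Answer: $1444$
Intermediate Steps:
$N{\left(f \right)} = 7 + 6 f$ ($N{\left(f \right)} = 8 + \left(6 f - 1\right) = 8 + \left(-1 + 6 f\right) = 7 + 6 f$)
$\left(34 + R{\left(l{\left(N{\left(4 \right)} \right)} \right)}\right)^{2} = \left(34 + 4\right)^{2} = 38^{2} = 1444$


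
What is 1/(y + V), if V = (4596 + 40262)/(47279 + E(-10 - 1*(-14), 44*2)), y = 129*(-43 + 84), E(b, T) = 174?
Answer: 47453/251023775 ≈ 0.00018904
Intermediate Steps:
y = 5289 (y = 129*41 = 5289)
V = 44858/47453 (V = (4596 + 40262)/(47279 + 174) = 44858/47453 ≈ 0.94531)
1/(y + V) = 1/(5289 + 44858/47453) = 1/(251023775/47453) = 47453/251023775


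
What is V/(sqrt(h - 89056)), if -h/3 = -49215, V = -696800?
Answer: -696800*sqrt(58589)/58589 ≈ -2878.7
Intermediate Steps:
h = 147645 (h = -3*(-49215) = 147645)
V/(sqrt(h - 89056)) = -696800/sqrt(147645 - 89056) = -696800*sqrt(58589)/58589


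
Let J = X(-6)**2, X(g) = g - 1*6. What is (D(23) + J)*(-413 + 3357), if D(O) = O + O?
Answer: 559360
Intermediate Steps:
D(O) = 2*O
X(g) = -6 + g (X(g) = g - 6 = -6 + g)
J = 144 (J = (-6 - 6)**2 = (-12)**2 = 144)
(D(23) + J)*(-413 + 3357) = (2*23 + 144)*(-413 + 3357) = (46 + 144)*2944 = 190*2944 = 559360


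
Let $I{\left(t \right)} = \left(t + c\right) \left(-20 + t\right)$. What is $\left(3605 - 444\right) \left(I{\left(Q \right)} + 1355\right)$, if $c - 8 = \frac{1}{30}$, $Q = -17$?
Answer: $\frac{159956083}{30} \approx 5.3319 \cdot 10^{6}$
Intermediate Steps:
$c = \frac{241}{30}$ ($c = 8 + \frac{1}{30} = \frac{241}{30} \approx 8.0333$)
$I{\left(t \right)} = \left(-20 + t\right) \left(\frac{241}{30} + t\right)$ ($I{\left(t \right)} = \left(t + \frac{241}{30}\right) \left(-20 + t\right) = \left(\frac{241}{30} + t\right) \left(-20 + t\right) = \left(-20 + t\right) \left(\frac{241}{30} + t\right)$)
$\left(3605 - 444\right) \left(I{\left(Q \right)} + 1355\right) = \left(3605 - 444\right) \left(\left(- \frac{482}{3} + \left(-17\right)^{2} - - \frac{6103}{30}\right) + 1355\right) = \left(3605 - 444\right) \left(\left(- \frac{482}{3} + 289 + \frac{6103}{30}\right) + 1355\right) = 3161 \left(\frac{9953}{30} + 1355\right) = 3161 \cdot \frac{50603}{30} = \frac{159956083}{30}$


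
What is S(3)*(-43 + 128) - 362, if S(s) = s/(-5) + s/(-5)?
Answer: -464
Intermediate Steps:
S(s) = -2*s/5 (S(s) = s*(-1/5) + s*(-1/5) = -s/5 - s/5 = -2*s/5)
S(3)*(-43 + 128) - 362 = (-2/5*3)*(-43 + 128) - 362 = -6/5*85 - 362 = -102 - 362 = -464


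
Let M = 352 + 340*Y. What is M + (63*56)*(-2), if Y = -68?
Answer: -29824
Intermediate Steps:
M = -22768 (M = 352 + 340*(-68) = 352 - 23120 = -22768)
M + (63*56)*(-2) = -22768 + (63*56)*(-2) = -22768 + 3528*(-2) = -22768 - 7056 = -29824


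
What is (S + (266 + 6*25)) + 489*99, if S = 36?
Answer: 48863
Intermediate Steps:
(S + (266 + 6*25)) + 489*99 = (36 + (266 + 6*25)) + 489*99 = (36 + (266 + 150)) + 48411 = (36 + 416) + 48411 = 452 + 48411 = 48863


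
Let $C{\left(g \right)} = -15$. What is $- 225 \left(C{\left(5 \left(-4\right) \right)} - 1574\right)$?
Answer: $357525$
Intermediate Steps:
$- 225 \left(C{\left(5 \left(-4\right) \right)} - 1574\right) = - 225 \left(-15 - 1574\right) = \left(-225\right) \left(-1589\right) = 357525$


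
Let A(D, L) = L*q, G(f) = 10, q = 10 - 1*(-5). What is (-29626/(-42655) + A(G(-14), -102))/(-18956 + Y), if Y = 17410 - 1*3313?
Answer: 65232524/207260645 ≈ 0.31474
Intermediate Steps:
q = 15 (q = 10 + 5 = 15)
A(D, L) = 15*L (A(D, L) = L*15 = 15*L)
Y = 14097 (Y = 17410 - 3313 = 14097)
(-29626/(-42655) + A(G(-14), -102))/(-18956 + Y) = (-29626/(-42655) + 15*(-102))/(-18956 + 14097) = (-29626*(-1/42655) - 1530)/(-4859) = (29626/42655 - 1530)*(-1/4859) = -65232524/42655*(-1/4859) = 65232524/207260645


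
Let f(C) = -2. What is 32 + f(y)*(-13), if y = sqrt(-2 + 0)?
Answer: 58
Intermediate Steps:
y = I*sqrt(2) (y = sqrt(-2) = I*sqrt(2) ≈ 1.4142*I)
32 + f(y)*(-13) = 32 - 2*(-13) = 32 + 26 = 58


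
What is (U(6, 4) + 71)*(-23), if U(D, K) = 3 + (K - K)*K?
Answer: -1702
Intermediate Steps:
U(D, K) = 3 (U(D, K) = 3 + 0*K = 3 + 0 = 3)
(U(6, 4) + 71)*(-23) = (3 + 71)*(-23) = 74*(-23) = -1702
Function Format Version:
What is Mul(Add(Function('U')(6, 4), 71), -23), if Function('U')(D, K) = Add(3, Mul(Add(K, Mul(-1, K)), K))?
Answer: -1702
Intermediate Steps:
Function('U')(D, K) = 3 (Function('U')(D, K) = Add(3, Mul(0, K)) = Add(3, 0) = 3)
Mul(Add(Function('U')(6, 4), 71), -23) = Mul(Add(3, 71), -23) = Mul(74, -23) = -1702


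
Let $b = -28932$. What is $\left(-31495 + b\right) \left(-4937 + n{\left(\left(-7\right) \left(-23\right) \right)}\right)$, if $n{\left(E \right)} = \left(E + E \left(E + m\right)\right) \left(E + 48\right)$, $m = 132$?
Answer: $-597494260063$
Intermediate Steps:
$n{\left(E \right)} = \left(48 + E\right) \left(E + E \left(132 + E\right)\right)$ ($n{\left(E \right)} = \left(E + E \left(E + 132\right)\right) \left(E + 48\right) = \left(E + E \left(132 + E\right)\right) \left(48 + E\right) = \left(48 + E\right) \left(E + E \left(132 + E\right)\right)$)
$\left(-31495 + b\right) \left(-4937 + n{\left(\left(-7\right) \left(-23\right) \right)}\right) = \left(-31495 - 28932\right) \left(-4937 + \left(-7\right) \left(-23\right) \left(6384 + \left(\left(-7\right) \left(-23\right)\right)^{2} + 181 \left(\left(-7\right) \left(-23\right)\right)\right)\right) = - 60427 \left(-4937 + 161 \left(6384 + 161^{2} + 181 \cdot 161\right)\right) = - 60427 \left(-4937 + 161 \left(6384 + 25921 + 29141\right)\right) = - 60427 \left(-4937 + 161 \cdot 61446\right) = - 60427 \left(-4937 + 9892806\right) = \left(-60427\right) 9887869 = -597494260063$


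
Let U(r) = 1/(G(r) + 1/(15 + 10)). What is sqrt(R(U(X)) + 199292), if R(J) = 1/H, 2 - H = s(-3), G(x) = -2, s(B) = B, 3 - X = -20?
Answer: sqrt(4982305)/5 ≈ 446.42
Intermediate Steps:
X = 23 (X = 3 - 1*(-20) = 3 + 20 = 23)
U(r) = -25/49 (U(r) = 1/(-2 + 1/(15 + 10)) = 1/(-2 + 1/25) = 1/(-49/25) = -25/49)
H = 5 (H = 2 - 1*(-3) = 2 + 3 = 5)
R(J) = 1/5
sqrt(R(U(X)) + 199292) = sqrt(1/5 + 199292) = sqrt(996461/5) = sqrt(4982305)/5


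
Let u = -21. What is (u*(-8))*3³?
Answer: 4536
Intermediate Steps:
(u*(-8))*3³ = -21*(-8)*3³ = 168*27 = 4536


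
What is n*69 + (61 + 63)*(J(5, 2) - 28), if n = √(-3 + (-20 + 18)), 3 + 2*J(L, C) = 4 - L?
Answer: -3720 + 69*I*√5 ≈ -3720.0 + 154.29*I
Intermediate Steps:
J(L, C) = ½ - L/2 (J(L, C) = -3/2 + (4 - L)/2 = -3/2 + (2 - L/2) = ½ - L/2)
n = I*√5 (n = √(-3 - 2) = √(-5) = I*√5 ≈ 2.2361*I)
n*69 + (61 + 63)*(J(5, 2) - 28) = (I*√5)*69 + (61 + 63)*((½ - ½*5) - 28) = 69*I*√5 + 124*((½ - 5/2) - 28) = 69*I*√5 + 124*(-2 - 28) = 69*I*√5 + 124*(-30) = 69*I*√5 - 3720 = -3720 + 69*I*√5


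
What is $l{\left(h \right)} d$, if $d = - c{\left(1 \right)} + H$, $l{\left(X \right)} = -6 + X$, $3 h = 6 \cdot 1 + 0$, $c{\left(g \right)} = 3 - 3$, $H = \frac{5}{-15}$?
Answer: $\frac{4}{3} \approx 1.3333$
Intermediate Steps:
$H = - \frac{1}{3}$ ($H = 5 \left(- \frac{1}{15}\right) = - \frac{1}{3} \approx -0.33333$)
$c{\left(g \right)} = 0$
$h = 2$ ($h = \frac{6 \cdot 1 + 0}{3} = \frac{6 + 0}{3} = \frac{1}{3} \cdot 6 = 2$)
$d = - \frac{1}{3}$ ($d = \left(-1\right) 0 - \frac{1}{3} = 0 - \frac{1}{3} = - \frac{1}{3} \approx -0.33333$)
$l{\left(h \right)} d = \left(-6 + 2\right) \left(- \frac{1}{3}\right) = \left(-4\right) \left(- \frac{1}{3}\right) = \frac{4}{3}$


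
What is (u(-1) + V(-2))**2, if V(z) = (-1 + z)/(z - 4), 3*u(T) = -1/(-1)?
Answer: 25/36 ≈ 0.69444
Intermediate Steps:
u(T) = 1/3 (u(T) = (-1/(-1))/3 = (-1*(-1))/3 = (1/3)*1 = 1/3)
V(z) = (-1 + z)/(-4 + z)
(u(-1) + V(-2))**2 = (1/3 + (-1 - 2)/(-4 - 2))**2 = (1/3 - 3/(-6))**2 = (1/3 - 1/6*(-3))**2 = (1/3 + 1/2)**2 = (5/6)**2 = 25/36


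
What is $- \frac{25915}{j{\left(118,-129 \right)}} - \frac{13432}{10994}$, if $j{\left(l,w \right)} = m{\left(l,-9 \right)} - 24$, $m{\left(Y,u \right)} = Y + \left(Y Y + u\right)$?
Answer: $- \frac{10284313}{3348151} \approx -3.0716$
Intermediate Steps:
$m{\left(Y,u \right)} = Y + u + Y^{2}$ ($m{\left(Y,u \right)} = Y + \left(Y^{2} + u\right) = Y + \left(u + Y^{2}\right) = Y + u + Y^{2}$)
$j{\left(l,w \right)} = -33 + l + l^{2}$ ($j{\left(l,w \right)} = \left(l - 9 + l^{2}\right) - 24 = \left(-9 + l + l^{2}\right) - 24 = -33 + l + l^{2}$)
$- \frac{25915}{j{\left(118,-129 \right)}} - \frac{13432}{10994} = - \frac{25915}{-33 + 118 + 118^{2}} - \frac{13432}{10994} = - \frac{25915}{-33 + 118 + 13924} - \frac{292}{239} = - \frac{25915}{14009} - \frac{292}{239} = - \frac{10284313}{3348151}$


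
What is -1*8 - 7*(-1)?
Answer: -1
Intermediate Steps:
-1*8 - 7*(-1) = -8 + 7 = -1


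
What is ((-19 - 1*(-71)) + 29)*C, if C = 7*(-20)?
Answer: -11340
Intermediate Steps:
C = -140
((-19 - 1*(-71)) + 29)*C = ((-19 - 1*(-71)) + 29)*(-140) = ((-19 + 71) + 29)*(-140) = (52 + 29)*(-140) = 81*(-140) = -11340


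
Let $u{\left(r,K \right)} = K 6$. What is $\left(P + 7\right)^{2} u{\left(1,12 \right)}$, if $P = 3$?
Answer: $7200$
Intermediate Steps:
$u{\left(r,K \right)} = 6 K$
$\left(P + 7\right)^{2} u{\left(1,12 \right)} = \left(3 + 7\right)^{2} \cdot 6 \cdot 12 = 10^{2} \cdot 72 = 100 \cdot 72 = 7200$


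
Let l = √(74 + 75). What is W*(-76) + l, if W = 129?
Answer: -9804 + √149 ≈ -9791.8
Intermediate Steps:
l = √149 ≈ 12.207
W*(-76) + l = 129*(-76) + √149 = -9804 + √149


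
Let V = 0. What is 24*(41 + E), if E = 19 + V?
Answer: 1440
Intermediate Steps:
E = 19 (E = 19 + 0 = 19)
24*(41 + E) = 24*(41 + 19) = 24*60 = 1440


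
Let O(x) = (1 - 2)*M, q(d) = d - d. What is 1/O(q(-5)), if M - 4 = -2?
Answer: -1/2 ≈ -0.50000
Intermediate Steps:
M = 2 (M = 4 - 2 = 2)
q(d) = 0
O(x) = -2 (O(x) = (1 - 2)*2 = -1*2 = -2)
1/O(q(-5)) = 1/(-2) = -1/2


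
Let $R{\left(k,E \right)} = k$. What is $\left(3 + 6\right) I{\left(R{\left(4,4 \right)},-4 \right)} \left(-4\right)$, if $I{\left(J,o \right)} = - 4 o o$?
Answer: $2304$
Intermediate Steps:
$I{\left(J,o \right)} = - 4 o^{2}$
$\left(3 + 6\right) I{\left(R{\left(4,4 \right)},-4 \right)} \left(-4\right) = \left(3 + 6\right) \left(- 4 \left(-4\right)^{2}\right) \left(-4\right) = 9 \left(\left(-4\right) 16\right) \left(-4\right) = 9 \left(-64\right) \left(-4\right) = \left(-576\right) \left(-4\right) = 2304$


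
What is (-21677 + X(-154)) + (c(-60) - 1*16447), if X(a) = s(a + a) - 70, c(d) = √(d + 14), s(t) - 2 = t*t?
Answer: 56672 + I*√46 ≈ 56672.0 + 6.7823*I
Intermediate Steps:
s(t) = 2 + t² (s(t) = 2 + t*t = 2 + t²)
c(d) = √(14 + d)
X(a) = -68 + 4*a² (X(a) = (2 + (a + a)²) - 70 = (2 + (2*a)²) - 70 = (2 + 4*a²) - 70 = -68 + 4*a²)
(-21677 + X(-154)) + (c(-60) - 1*16447) = (-21677 + (-68 + 4*(-154)²)) + (√(14 - 60) - 1*16447) = (-21677 + (-68 + 4*23716)) + (√(-46) - 16447) = (-21677 + (-68 + 94864)) + (I*√46 - 16447) = (-21677 + 94796) + (-16447 + I*√46) = 73119 + (-16447 + I*√46) = 56672 + I*√46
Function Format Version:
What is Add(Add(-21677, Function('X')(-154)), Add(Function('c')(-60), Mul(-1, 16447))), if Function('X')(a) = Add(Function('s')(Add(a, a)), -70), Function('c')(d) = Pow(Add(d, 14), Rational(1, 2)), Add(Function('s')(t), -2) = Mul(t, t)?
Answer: Add(56672, Mul(I, Pow(46, Rational(1, 2)))) ≈ Add(56672., Mul(6.7823, I))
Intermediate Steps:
Function('s')(t) = Add(2, Pow(t, 2)) (Function('s')(t) = Add(2, Mul(t, t)) = Add(2, Pow(t, 2)))
Function('c')(d) = Pow(Add(14, d), Rational(1, 2))
Function('X')(a) = Add(-68, Mul(4, Pow(a, 2))) (Function('X')(a) = Add(Add(2, Pow(Add(a, a), 2)), -70) = Add(Add(2, Pow(Mul(2, a), 2)), -70) = Add(Add(2, Mul(4, Pow(a, 2))), -70) = Add(-68, Mul(4, Pow(a, 2))))
Add(Add(-21677, Function('X')(-154)), Add(Function('c')(-60), Mul(-1, 16447))) = Add(Add(-21677, Add(-68, Mul(4, Pow(-154, 2)))), Add(Pow(Add(14, -60), Rational(1, 2)), Mul(-1, 16447))) = Add(Add(-21677, Add(-68, Mul(4, 23716))), Add(Pow(-46, Rational(1, 2)), -16447)) = Add(Add(-21677, Add(-68, 94864)), Add(Mul(I, Pow(46, Rational(1, 2))), -16447)) = Add(Add(-21677, 94796), Add(-16447, Mul(I, Pow(46, Rational(1, 2))))) = Add(73119, Add(-16447, Mul(I, Pow(46, Rational(1, 2))))) = Add(56672, Mul(I, Pow(46, Rational(1, 2))))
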